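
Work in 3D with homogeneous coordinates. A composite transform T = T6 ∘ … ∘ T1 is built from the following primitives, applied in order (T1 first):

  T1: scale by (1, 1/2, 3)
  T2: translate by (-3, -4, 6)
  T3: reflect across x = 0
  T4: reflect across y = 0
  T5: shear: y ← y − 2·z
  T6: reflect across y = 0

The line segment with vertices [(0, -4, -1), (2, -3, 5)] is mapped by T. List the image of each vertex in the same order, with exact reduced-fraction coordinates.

image vertices: (3, 0, 3), (1, 73/2, 21)

T1 scale by (1, 1/2, 3): (0, -4, -1) → (0, -2, -3); (2, -3, 5) → (2, -3/2, 15)
T2 translate by (-3, -4, 6): (0, -2, -3) → (-3, -6, 3); (2, -3/2, 15) → (-1, -11/2, 21)
T3 reflect across x = 0: (-3, -6, 3) → (3, -6, 3); (-1, -11/2, 21) → (1, -11/2, 21)
T4 reflect across y = 0: (3, -6, 3) → (3, 6, 3); (1, -11/2, 21) → (1, 11/2, 21)
T5 shear: y ← y − 2·z: (3, 6, 3) → (3, 0, 3); (1, 11/2, 21) → (1, -73/2, 21)
T6 reflect across y = 0: (3, 0, 3) → (3, 0, 3); (1, -73/2, 21) → (1, 73/2, 21)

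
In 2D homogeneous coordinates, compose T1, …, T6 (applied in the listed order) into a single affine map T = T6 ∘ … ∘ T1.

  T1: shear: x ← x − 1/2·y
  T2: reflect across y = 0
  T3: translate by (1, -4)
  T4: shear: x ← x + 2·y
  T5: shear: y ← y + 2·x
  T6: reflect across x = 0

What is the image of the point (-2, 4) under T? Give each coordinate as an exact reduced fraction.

T(p) = (19, -46)

T1 shear: x ← x − 1/2·y: (-2, 4) → (-4, 4)
T2 reflect across y = 0: (-4, 4) → (-4, -4)
T3 translate by (1, -4): (-4, -4) → (-3, -8)
T4 shear: x ← x + 2·y: (-3, -8) → (-19, -8)
T5 shear: y ← y + 2·x: (-19, -8) → (-19, -46)
T6 reflect across x = 0: (-19, -46) → (19, -46)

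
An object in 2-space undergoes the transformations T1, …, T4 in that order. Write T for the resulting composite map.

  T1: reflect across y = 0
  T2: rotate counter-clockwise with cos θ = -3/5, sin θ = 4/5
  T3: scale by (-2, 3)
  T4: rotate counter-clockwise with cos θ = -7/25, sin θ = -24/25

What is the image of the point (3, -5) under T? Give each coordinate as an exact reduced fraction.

T1 reflect across y = 0: (3, -5) → (3, 5)
T2 rotate counter-clockwise with cos θ = -3/5, sin θ = 4/5: (3, 5) → (-29/5, -3/5)
T3 scale by (-2, 3): (-29/5, -3/5) → (58/5, -9/5)
T4 rotate counter-clockwise with cos θ = -7/25, sin θ = -24/25: (58/5, -9/5) → (-622/125, -1329/125)

T(p) = (-622/125, -1329/125)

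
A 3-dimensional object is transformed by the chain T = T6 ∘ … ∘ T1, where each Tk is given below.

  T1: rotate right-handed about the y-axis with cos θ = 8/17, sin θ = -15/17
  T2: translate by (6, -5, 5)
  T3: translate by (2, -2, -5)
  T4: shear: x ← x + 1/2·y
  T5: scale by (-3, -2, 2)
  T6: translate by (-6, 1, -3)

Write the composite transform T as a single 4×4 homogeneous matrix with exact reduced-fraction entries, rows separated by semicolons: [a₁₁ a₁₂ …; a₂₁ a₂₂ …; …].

T1 = [8/17 0 -15/17 0; 0 1 0 0; 15/17 0 8/17 0; 0 0 0 1]
T2·T1 = [8/17 0 -15/17 6; 0 1 0 -5; 15/17 0 8/17 5; 0 0 0 1]
T3·…·T1 = [8/17 0 -15/17 8; 0 1 0 -7; 15/17 0 8/17 0; 0 0 0 1]
T4·…·T1 = [8/17 1/2 -15/17 9/2; 0 1 0 -7; 15/17 0 8/17 0; 0 0 0 1]
T5·…·T1 = [-24/17 -3/2 45/17 -27/2; 0 -2 0 14; 30/17 0 16/17 0; 0 0 0 1]
T6·…·T1 = [-24/17 -3/2 45/17 -39/2; 0 -2 0 15; 30/17 0 16/17 -3; 0 0 0 1]

T = [-24/17 -3/2 45/17 -39/2; 0 -2 0 15; 30/17 0 16/17 -3; 0 0 0 1]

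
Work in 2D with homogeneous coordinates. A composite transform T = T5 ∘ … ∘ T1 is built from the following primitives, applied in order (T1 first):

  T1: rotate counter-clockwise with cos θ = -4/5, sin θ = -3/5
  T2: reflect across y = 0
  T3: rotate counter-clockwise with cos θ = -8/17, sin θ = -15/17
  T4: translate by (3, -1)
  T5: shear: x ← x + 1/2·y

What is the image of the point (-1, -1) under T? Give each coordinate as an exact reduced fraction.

T1 rotate counter-clockwise with cos θ = -4/5, sin θ = -3/5: (-1, -1) → (1/5, 7/5)
T2 reflect across y = 0: (1/5, 7/5) → (1/5, -7/5)
T3 rotate counter-clockwise with cos θ = -8/17, sin θ = -15/17: (1/5, -7/5) → (-113/85, 41/85)
T4 translate by (3, -1): (-113/85, 41/85) → (142/85, -44/85)
T5 shear: x ← x + 1/2·y: (142/85, -44/85) → (24/17, -44/85)

T(p) = (24/17, -44/85)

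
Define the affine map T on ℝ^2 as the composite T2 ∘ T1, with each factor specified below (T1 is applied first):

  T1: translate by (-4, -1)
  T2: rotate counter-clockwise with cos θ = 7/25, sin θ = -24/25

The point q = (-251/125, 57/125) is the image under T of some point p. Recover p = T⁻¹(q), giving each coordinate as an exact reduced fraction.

T1 = [1 0 -4; 0 1 -1; 0 0 1]
T2·T1 = [7/25 24/25 -52/25; -24/25 7/25 89/25; 0 0 1]
det M = 1; M⁻¹ = [7/25 -24/25 4; 24/25 7/25 1; 0 0 1]
M⁻¹ · (-251/125, 57/125)ᵀ = (3, -4/5)ᵀ

p = (3, -4/5)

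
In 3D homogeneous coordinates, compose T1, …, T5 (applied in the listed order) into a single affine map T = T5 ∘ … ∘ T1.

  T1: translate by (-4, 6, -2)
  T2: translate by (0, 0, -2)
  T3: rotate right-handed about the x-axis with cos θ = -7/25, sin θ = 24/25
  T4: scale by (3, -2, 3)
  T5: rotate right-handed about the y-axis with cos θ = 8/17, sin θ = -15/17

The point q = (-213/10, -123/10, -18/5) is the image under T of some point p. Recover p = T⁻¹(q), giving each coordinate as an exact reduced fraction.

p = (-2/5, -9/4, -7/2)

T1 = [1 0 0 -4; 0 1 0 6; 0 0 1 -2; 0 0 0 1]
T2·T1 = [1 0 0 -4; 0 1 0 6; 0 0 1 -4; 0 0 0 1]
T3·…·T1 = [1 0 0 -4; 0 -7/25 -24/25 54/25; 0 24/25 -7/25 172/25; 0 0 0 1]
T4·…·T1 = [3 0 0 -12; 0 14/25 48/25 -108/25; 0 72/25 -21/25 516/25; 0 0 0 1]
T5·…·T1 = [24/17 -216/85 63/85 -2028/85; 0 14/25 48/25 -108/25; 45/17 576/425 -168/425 -372/425; 0 0 0 1]
det M = -18; M⁻¹ = [8/51 0 5/17 4; -24/85 7/50 64/425 -6; 7/85 12/25 -56/1275 4; 0 0 0 1]
M⁻¹ · (-213/10, -123/10, -18/5)ᵀ = (-2/5, -9/4, -7/2)ᵀ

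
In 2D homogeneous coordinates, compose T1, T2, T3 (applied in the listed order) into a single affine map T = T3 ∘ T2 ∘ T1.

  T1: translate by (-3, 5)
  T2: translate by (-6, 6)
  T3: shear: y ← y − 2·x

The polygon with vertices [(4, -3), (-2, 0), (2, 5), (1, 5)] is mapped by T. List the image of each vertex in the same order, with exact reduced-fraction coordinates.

T1 translate by (-3, 5): (4, -3) → (1, 2); (-2, 0) → (-5, 5); (2, 5) → (-1, 10); (1, 5) → (-2, 10)
T2 translate by (-6, 6): (1, 2) → (-5, 8); (-5, 5) → (-11, 11); (-1, 10) → (-7, 16); (-2, 10) → (-8, 16)
T3 shear: y ← y − 2·x: (-5, 8) → (-5, 18); (-11, 11) → (-11, 33); (-7, 16) → (-7, 30); (-8, 16) → (-8, 32)

image vertices: (-5, 18), (-11, 33), (-7, 30), (-8, 32)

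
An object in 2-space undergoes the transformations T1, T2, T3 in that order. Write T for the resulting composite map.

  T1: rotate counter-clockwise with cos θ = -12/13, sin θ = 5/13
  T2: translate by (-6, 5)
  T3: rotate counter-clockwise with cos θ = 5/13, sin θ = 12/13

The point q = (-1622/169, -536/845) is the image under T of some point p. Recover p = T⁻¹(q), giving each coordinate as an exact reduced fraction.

p = (-1/5, -4)

T1 = [-12/13 -5/13 0; 5/13 -12/13 0; 0 0 1]
T2·T1 = [-12/13 -5/13 -6; 5/13 -12/13 5; 0 0 1]
T3·…·T1 = [-120/169 119/169 -90/13; -119/169 -120/169 -47/13; 0 0 1]
det M = 1; M⁻¹ = [-120/169 -119/169 -97/13; 119/169 -120/169 30/13; 0 0 1]
M⁻¹ · (-1622/169, -536/845)ᵀ = (-1/5, -4)ᵀ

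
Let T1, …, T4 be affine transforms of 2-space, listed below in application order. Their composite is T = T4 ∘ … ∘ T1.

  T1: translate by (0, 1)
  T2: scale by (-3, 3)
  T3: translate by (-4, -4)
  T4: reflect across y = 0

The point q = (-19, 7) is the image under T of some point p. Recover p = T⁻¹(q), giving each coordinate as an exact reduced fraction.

p = (5, -2)

T1 = [1 0 0; 0 1 1; 0 0 1]
T2·T1 = [-3 0 0; 0 3 3; 0 0 1]
T3·…·T1 = [-3 0 -4; 0 3 -1; 0 0 1]
T4·…·T1 = [-3 0 -4; 0 -3 1; 0 0 1]
det M = 9; M⁻¹ = [-1/3 0 -4/3; 0 -1/3 1/3; 0 0 1]
M⁻¹ · (-19, 7)ᵀ = (5, -2)ᵀ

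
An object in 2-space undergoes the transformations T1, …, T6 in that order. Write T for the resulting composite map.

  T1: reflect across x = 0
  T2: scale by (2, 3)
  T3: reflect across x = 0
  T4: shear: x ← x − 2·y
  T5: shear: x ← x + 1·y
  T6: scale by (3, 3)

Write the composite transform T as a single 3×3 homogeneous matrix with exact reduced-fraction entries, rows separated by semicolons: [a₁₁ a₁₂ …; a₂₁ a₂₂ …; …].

T1 = [-1 0 0; 0 1 0; 0 0 1]
T2·T1 = [-2 0 0; 0 3 0; 0 0 1]
T3·…·T1 = [2 0 0; 0 3 0; 0 0 1]
T4·…·T1 = [2 -6 0; 0 3 0; 0 0 1]
T5·…·T1 = [2 -3 0; 0 3 0; 0 0 1]
T6·…·T1 = [6 -9 0; 0 9 0; 0 0 1]

T = [6 -9 0; 0 9 0; 0 0 1]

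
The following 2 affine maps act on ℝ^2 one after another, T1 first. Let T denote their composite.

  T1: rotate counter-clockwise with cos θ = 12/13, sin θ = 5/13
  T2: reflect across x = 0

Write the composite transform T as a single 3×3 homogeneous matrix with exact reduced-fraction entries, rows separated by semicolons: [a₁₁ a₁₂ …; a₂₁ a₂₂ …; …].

T = [-12/13 5/13 0; 5/13 12/13 0; 0 0 1]

T1 = [12/13 -5/13 0; 5/13 12/13 0; 0 0 1]
T2·T1 = [-12/13 5/13 0; 5/13 12/13 0; 0 0 1]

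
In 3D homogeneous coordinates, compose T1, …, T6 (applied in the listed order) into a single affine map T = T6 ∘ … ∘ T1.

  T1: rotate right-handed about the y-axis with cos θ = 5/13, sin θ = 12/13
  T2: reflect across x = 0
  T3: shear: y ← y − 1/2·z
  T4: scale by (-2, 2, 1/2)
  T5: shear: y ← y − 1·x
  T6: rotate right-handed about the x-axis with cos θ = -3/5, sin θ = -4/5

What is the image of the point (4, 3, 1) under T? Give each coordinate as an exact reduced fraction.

T1 rotate right-handed about the y-axis with cos θ = 5/13, sin θ = 12/13: (4, 3, 1) → (32/13, 3, -43/13)
T2 reflect across x = 0: (32/13, 3, -43/13) → (-32/13, 3, -43/13)
T3 shear: y ← y − 1/2·z: (-32/13, 3, -43/13) → (-32/13, 121/26, -43/13)
T4 scale by (-2, 2, 1/2): (-32/13, 121/26, -43/13) → (64/13, 121/13, -43/26)
T5 shear: y ← y − 1·x: (64/13, 121/13, -43/26) → (64/13, 57/13, -43/26)
T6 rotate right-handed about the x-axis with cos θ = -3/5, sin θ = -4/5: (64/13, 57/13, -43/26) → (64/13, -257/65, -327/130)

T(p) = (64/13, -257/65, -327/130)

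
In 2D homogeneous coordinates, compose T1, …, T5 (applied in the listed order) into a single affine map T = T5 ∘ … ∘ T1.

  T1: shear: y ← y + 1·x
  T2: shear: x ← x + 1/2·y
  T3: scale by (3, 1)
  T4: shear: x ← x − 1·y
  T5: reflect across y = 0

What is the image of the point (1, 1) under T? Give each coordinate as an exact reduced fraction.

T(p) = (4, -2)

T1 shear: y ← y + 1·x: (1, 1) → (1, 2)
T2 shear: x ← x + 1/2·y: (1, 2) → (2, 2)
T3 scale by (3, 1): (2, 2) → (6, 2)
T4 shear: x ← x − 1·y: (6, 2) → (4, 2)
T5 reflect across y = 0: (4, 2) → (4, -2)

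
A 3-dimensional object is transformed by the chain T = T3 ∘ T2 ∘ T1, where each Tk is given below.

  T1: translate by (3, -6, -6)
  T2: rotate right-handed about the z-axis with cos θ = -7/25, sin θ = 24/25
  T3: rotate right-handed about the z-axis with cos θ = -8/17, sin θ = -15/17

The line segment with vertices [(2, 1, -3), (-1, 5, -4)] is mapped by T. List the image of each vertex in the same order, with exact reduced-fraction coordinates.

T1 translate by (3, -6, -6): (2, 1, -3) → (5, -5, -9); (-1, 5, -4) → (2, -1, -10)
T2 rotate right-handed about the z-axis with cos θ = -7/25, sin θ = 24/25: (5, -5, -9) → (17/5, 31/5, -9); (2, -1, -10) → (2/5, 11/5, -10)
T3 rotate right-handed about the z-axis with cos θ = -8/17, sin θ = -15/17: (17/5, 31/5, -9) → (329/85, -503/85, -9); (2/5, 11/5, -10) → (149/85, -118/85, -10)

image vertices: (329/85, -503/85, -9), (149/85, -118/85, -10)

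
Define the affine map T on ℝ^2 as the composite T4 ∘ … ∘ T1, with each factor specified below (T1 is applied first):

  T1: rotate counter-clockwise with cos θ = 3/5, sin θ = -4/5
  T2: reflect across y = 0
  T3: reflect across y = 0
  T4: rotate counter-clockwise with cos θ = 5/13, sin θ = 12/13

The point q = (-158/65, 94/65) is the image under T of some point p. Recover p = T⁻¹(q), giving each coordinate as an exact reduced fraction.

p = (-2, 2)

T1 = [3/5 4/5 0; -4/5 3/5 0; 0 0 1]
T2·T1 = [3/5 4/5 0; 4/5 -3/5 0; 0 0 1]
T3·…·T1 = [3/5 4/5 0; -4/5 3/5 0; 0 0 1]
T4·…·T1 = [63/65 -16/65 0; 16/65 63/65 0; 0 0 1]
det M = 1; M⁻¹ = [63/65 16/65 0; -16/65 63/65 0; 0 0 1]
M⁻¹ · (-158/65, 94/65)ᵀ = (-2, 2)ᵀ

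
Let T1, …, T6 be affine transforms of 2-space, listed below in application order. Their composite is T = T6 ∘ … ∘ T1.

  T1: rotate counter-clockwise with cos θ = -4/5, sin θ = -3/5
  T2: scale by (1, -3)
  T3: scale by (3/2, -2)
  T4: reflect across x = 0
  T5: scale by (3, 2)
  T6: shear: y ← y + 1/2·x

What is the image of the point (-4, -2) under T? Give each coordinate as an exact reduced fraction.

T(p) = (-9, 87/2)

T1 rotate counter-clockwise with cos θ = -4/5, sin θ = -3/5: (-4, -2) → (2, 4)
T2 scale by (1, -3): (2, 4) → (2, -12)
T3 scale by (3/2, -2): (2, -12) → (3, 24)
T4 reflect across x = 0: (3, 24) → (-3, 24)
T5 scale by (3, 2): (-3, 24) → (-9, 48)
T6 shear: y ← y + 1/2·x: (-9, 48) → (-9, 87/2)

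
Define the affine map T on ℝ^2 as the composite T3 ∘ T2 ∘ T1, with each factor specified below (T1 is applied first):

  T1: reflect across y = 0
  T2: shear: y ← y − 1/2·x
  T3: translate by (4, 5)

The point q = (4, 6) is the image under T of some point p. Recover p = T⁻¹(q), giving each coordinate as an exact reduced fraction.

T1 = [1 0 0; 0 -1 0; 0 0 1]
T2·T1 = [1 0 0; -1/2 -1 0; 0 0 1]
T3·…·T1 = [1 0 4; -1/2 -1 5; 0 0 1]
det M = -1; M⁻¹ = [1 0 -4; -1/2 -1 7; 0 0 1]
M⁻¹ · (4, 6)ᵀ = (0, -1)ᵀ

p = (0, -1)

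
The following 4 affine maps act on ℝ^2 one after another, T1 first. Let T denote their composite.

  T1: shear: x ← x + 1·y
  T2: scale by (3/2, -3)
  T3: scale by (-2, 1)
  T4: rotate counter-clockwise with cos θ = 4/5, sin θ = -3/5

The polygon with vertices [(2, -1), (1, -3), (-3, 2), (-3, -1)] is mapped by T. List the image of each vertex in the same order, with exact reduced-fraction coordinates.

T1 shear: x ← x + 1·y: (2, -1) → (1, -1); (1, -3) → (-2, -3); (-3, 2) → (-1, 2); (-3, -1) → (-4, -1)
T2 scale by (3/2, -3): (1, -1) → (3/2, 3); (-2, -3) → (-3, 9); (-1, 2) → (-3/2, -6); (-4, -1) → (-6, 3)
T3 scale by (-2, 1): (3/2, 3) → (-3, 3); (-3, 9) → (6, 9); (-3/2, -6) → (3, -6); (-6, 3) → (12, 3)
T4 rotate counter-clockwise with cos θ = 4/5, sin θ = -3/5: (-3, 3) → (-3/5, 21/5); (6, 9) → (51/5, 18/5); (3, -6) → (-6/5, -33/5); (12, 3) → (57/5, -24/5)

image vertices: (-3/5, 21/5), (51/5, 18/5), (-6/5, -33/5), (57/5, -24/5)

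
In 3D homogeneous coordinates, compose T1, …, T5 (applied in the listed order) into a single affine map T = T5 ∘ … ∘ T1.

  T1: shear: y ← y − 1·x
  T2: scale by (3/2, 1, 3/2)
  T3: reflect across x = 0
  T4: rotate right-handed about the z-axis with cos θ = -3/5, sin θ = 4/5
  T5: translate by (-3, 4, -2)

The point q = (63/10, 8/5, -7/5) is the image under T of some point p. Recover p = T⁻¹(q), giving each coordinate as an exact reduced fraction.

p = (5, -1, 2/5)

T1 = [1 0 0 0; -1 1 0 0; 0 0 1 0; 0 0 0 1]
T2·T1 = [3/2 0 0 0; -1 1 0 0; 0 0 3/2 0; 0 0 0 1]
T3·…·T1 = [-3/2 0 0 0; -1 1 0 0; 0 0 3/2 0; 0 0 0 1]
T4·…·T1 = [17/10 -4/5 0 0; -3/5 -3/5 0 0; 0 0 3/2 0; 0 0 0 1]
T5·…·T1 = [17/10 -4/5 0 -3; -3/5 -3/5 0 4; 0 0 3/2 -2; 0 0 0 1]
det M = -9/4; M⁻¹ = [2/5 -8/15 0 10/3; -2/5 -17/15 0 10/3; 0 0 2/3 4/3; 0 0 0 1]
M⁻¹ · (63/10, 8/5, -7/5)ᵀ = (5, -1, 2/5)ᵀ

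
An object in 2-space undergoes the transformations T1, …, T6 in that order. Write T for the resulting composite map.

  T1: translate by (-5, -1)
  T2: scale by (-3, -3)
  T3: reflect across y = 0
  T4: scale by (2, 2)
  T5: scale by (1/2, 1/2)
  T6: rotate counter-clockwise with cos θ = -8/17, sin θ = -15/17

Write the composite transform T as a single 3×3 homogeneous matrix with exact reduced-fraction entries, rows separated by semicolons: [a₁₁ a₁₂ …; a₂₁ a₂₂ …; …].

T1 = [1 0 -5; 0 1 -1; 0 0 1]
T2·T1 = [-3 0 15; 0 -3 3; 0 0 1]
T3·…·T1 = [-3 0 15; 0 3 -3; 0 0 1]
T4·…·T1 = [-6 0 30; 0 6 -6; 0 0 1]
T5·…·T1 = [-3 0 15; 0 3 -3; 0 0 1]
T6·…·T1 = [24/17 45/17 -165/17; 45/17 -24/17 -201/17; 0 0 1]

T = [24/17 45/17 -165/17; 45/17 -24/17 -201/17; 0 0 1]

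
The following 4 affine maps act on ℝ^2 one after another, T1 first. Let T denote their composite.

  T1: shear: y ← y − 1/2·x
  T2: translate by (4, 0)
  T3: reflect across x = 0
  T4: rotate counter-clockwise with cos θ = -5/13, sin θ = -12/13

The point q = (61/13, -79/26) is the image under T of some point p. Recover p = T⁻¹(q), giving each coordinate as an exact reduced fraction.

T1 = [1 0 0; -1/2 1 0; 0 0 1]
T2·T1 = [1 0 4; -1/2 1 0; 0 0 1]
T3·…·T1 = [-1 0 -4; -1/2 1 0; 0 0 1]
T4·…·T1 = [-1/13 12/13 20/13; 29/26 -5/13 48/13; 0 0 1]
det M = -1; M⁻¹ = [5/13 12/13 -4; 29/26 1/13 -2; 0 0 1]
M⁻¹ · (61/13, -79/26)ᵀ = (-5, 3)ᵀ

p = (-5, 3)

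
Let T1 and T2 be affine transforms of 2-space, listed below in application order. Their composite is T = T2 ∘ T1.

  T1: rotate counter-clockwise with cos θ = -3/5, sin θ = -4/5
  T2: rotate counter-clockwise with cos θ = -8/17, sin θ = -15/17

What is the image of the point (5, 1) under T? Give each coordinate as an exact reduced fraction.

T(p) = (-257/85, 349/85)

T1 rotate counter-clockwise with cos θ = -3/5, sin θ = -4/5: (5, 1) → (-11/5, -23/5)
T2 rotate counter-clockwise with cos θ = -8/17, sin θ = -15/17: (-11/5, -23/5) → (-257/85, 349/85)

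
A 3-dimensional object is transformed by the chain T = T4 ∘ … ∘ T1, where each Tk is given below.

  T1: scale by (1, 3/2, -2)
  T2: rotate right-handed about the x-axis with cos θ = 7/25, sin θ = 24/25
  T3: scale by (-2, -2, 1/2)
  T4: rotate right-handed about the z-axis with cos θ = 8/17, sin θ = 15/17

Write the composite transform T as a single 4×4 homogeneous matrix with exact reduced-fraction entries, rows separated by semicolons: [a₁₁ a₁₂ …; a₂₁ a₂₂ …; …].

T1 = [1 0 0 0; 0 3/2 0 0; 0 0 -2 0; 0 0 0 1]
T2·T1 = [1 0 0 0; 0 21/50 48/25 0; 0 36/25 -14/25 0; 0 0 0 1]
T3·…·T1 = [-2 0 0 0; 0 -21/25 -96/25 0; 0 18/25 -7/25 0; 0 0 0 1]
T4·…·T1 = [-16/17 63/85 288/85 0; -30/17 -168/425 -768/425 0; 0 18/25 -7/25 0; 0 0 0 1]

T = [-16/17 63/85 288/85 0; -30/17 -168/425 -768/425 0; 0 18/25 -7/25 0; 0 0 0 1]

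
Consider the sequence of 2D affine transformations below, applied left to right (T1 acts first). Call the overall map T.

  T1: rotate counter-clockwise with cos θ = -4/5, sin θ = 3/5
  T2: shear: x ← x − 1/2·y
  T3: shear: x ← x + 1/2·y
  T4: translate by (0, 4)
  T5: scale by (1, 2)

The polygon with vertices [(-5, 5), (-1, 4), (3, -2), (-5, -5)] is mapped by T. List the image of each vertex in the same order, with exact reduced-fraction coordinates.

image vertices: (1, -6), (-8/5, 2/5), (-6/5, 74/5), (7, 10)

T1 rotate counter-clockwise with cos θ = -4/5, sin θ = 3/5: (-5, 5) → (1, -7); (-1, 4) → (-8/5, -19/5); (3, -2) → (-6/5, 17/5); (-5, -5) → (7, 1)
T2 shear: x ← x − 1/2·y: (1, -7) → (9/2, -7); (-8/5, -19/5) → (3/10, -19/5); (-6/5, 17/5) → (-29/10, 17/5); (7, 1) → (13/2, 1)
T3 shear: x ← x + 1/2·y: (9/2, -7) → (1, -7); (3/10, -19/5) → (-8/5, -19/5); (-29/10, 17/5) → (-6/5, 17/5); (13/2, 1) → (7, 1)
T4 translate by (0, 4): (1, -7) → (1, -3); (-8/5, -19/5) → (-8/5, 1/5); (-6/5, 17/5) → (-6/5, 37/5); (7, 1) → (7, 5)
T5 scale by (1, 2): (1, -3) → (1, -6); (-8/5, 1/5) → (-8/5, 2/5); (-6/5, 37/5) → (-6/5, 74/5); (7, 5) → (7, 10)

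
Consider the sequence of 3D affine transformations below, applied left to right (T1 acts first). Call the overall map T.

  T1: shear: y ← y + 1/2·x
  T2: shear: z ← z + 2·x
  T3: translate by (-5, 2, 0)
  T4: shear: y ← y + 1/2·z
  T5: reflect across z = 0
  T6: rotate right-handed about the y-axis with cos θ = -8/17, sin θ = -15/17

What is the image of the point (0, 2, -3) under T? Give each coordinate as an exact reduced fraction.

T1 shear: y ← y + 1/2·x: (0, 2, -3) → (0, 2, -3)
T2 shear: z ← z + 2·x: (0, 2, -3) → (0, 2, -3)
T3 translate by (-5, 2, 0): (0, 2, -3) → (-5, 4, -3)
T4 shear: y ← y + 1/2·z: (-5, 4, -3) → (-5, 5/2, -3)
T5 reflect across z = 0: (-5, 5/2, -3) → (-5, 5/2, 3)
T6 rotate right-handed about the y-axis with cos θ = -8/17, sin θ = -15/17: (-5, 5/2, 3) → (-5/17, 5/2, -99/17)

T(p) = (-5/17, 5/2, -99/17)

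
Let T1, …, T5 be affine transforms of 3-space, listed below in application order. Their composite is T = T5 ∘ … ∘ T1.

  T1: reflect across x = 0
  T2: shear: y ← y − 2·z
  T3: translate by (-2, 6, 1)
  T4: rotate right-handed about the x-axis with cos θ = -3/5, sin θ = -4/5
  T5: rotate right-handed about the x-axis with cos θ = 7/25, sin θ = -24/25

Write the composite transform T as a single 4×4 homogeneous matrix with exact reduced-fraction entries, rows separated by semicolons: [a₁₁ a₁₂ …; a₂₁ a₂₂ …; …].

T = [-1 0 0 -2; 0 -117/125 38/25 -746/125; 0 44/125 -41/25 147/125; 0 0 0 1]

T1 = [-1 0 0 0; 0 1 0 0; 0 0 1 0; 0 0 0 1]
T2·T1 = [-1 0 0 0; 0 1 -2 0; 0 0 1 0; 0 0 0 1]
T3·…·T1 = [-1 0 0 -2; 0 1 -2 6; 0 0 1 1; 0 0 0 1]
T4·…·T1 = [-1 0 0 -2; 0 -3/5 2 -14/5; 0 -4/5 1 -27/5; 0 0 0 1]
T5·…·T1 = [-1 0 0 -2; 0 -117/125 38/25 -746/125; 0 44/125 -41/25 147/125; 0 0 0 1]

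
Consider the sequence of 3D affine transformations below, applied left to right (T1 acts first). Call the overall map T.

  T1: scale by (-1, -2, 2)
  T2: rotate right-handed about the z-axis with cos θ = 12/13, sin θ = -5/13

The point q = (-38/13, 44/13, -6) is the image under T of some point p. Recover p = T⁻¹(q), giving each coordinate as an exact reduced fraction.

p = (4, -1, -3)

T1 = [-1 0 0 0; 0 -2 0 0; 0 0 2 0; 0 0 0 1]
T2·T1 = [-12/13 -10/13 0 0; 5/13 -24/13 0 0; 0 0 2 0; 0 0 0 1]
det M = 4; M⁻¹ = [-12/13 5/13 0 0; -5/26 -6/13 0 0; 0 0 1/2 0; 0 0 0 1]
M⁻¹ · (-38/13, 44/13, -6)ᵀ = (4, -1, -3)ᵀ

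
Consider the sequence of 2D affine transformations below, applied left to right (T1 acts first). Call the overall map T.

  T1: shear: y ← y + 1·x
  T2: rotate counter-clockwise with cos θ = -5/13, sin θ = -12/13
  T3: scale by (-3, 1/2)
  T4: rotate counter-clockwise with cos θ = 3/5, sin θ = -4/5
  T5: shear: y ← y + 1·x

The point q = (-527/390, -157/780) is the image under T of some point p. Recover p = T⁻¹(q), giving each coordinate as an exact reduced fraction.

T1 = [1 0 0; 1 1 0; 0 0 1]
T2·T1 = [7/13 12/13 0; -17/13 -5/13 0; 0 0 1]
T3·…·T1 = [-21/13 -36/13 0; -17/26 -5/26 0; 0 0 1]
T4·…·T1 = [-97/65 -118/65 0; 9/10 21/10 0; 0 0 1]
T5·…·T1 = [-97/65 -118/65 0; -77/130 37/130 0; 0 0 1]
det M = -3/2; M⁻¹ = [-37/195 -236/195 0; -77/195 194/195 0; 0 0 1]
M⁻¹ · (-527/390, -157/780)ᵀ = (1/2, 1/3)ᵀ

p = (1/2, 1/3)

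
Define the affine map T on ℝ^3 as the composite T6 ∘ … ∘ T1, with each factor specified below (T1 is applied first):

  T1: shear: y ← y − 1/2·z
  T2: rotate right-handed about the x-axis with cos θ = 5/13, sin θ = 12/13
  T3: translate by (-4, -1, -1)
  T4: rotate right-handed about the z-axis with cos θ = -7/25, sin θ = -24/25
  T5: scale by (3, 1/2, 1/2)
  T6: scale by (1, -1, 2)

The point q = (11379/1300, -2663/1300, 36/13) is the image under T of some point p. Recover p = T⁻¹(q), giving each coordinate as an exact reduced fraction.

p = (-3/4, 4, -1)

T1 = [1 0 0 0; 0 1 -1/2 0; 0 0 1 0; 0 0 0 1]
T2·T1 = [1 0 0 0; 0 5/13 -29/26 0; 0 12/13 -1/13 0; 0 0 0 1]
T3·…·T1 = [1 0 0 -4; 0 5/13 -29/26 -1; 0 12/13 -1/13 -1; 0 0 0 1]
T4·…·T1 = [-7/25 24/65 -348/325 4/25; -24/25 -7/65 203/650 103/25; 0 12/13 -1/13 -1; 0 0 0 1]
T5·…·T1 = [-21/25 72/65 -1044/325 12/25; -12/25 -7/130 203/1300 103/50; 0 6/13 -1/26 -1/2; 0 0 0 1]
T6·…·T1 = [-21/25 72/65 -1044/325 12/25; 12/25 7/130 -203/1300 -103/50; 0 12/13 -1/13 -1; 0 0 0 1]
det M = -3/2; M⁻¹ = [-7/75 48/25 0 4; -8/325 -14/325 29/26 27/26; -96/325 -168/325 5/13 -7/13; 0 0 0 1]
M⁻¹ · (11379/1300, -2663/1300, 36/13)ᵀ = (-3/4, 4, -1)ᵀ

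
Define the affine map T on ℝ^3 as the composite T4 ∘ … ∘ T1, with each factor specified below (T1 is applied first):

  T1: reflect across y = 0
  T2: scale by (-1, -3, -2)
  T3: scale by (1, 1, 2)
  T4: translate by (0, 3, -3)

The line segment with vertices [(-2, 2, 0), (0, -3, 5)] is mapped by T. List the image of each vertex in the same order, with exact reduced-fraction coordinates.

image vertices: (2, 9, -3), (0, -6, -23)

T1 reflect across y = 0: (-2, 2, 0) → (-2, -2, 0); (0, -3, 5) → (0, 3, 5)
T2 scale by (-1, -3, -2): (-2, -2, 0) → (2, 6, 0); (0, 3, 5) → (0, -9, -10)
T3 scale by (1, 1, 2): (2, 6, 0) → (2, 6, 0); (0, -9, -10) → (0, -9, -20)
T4 translate by (0, 3, -3): (2, 6, 0) → (2, 9, -3); (0, -9, -20) → (0, -6, -23)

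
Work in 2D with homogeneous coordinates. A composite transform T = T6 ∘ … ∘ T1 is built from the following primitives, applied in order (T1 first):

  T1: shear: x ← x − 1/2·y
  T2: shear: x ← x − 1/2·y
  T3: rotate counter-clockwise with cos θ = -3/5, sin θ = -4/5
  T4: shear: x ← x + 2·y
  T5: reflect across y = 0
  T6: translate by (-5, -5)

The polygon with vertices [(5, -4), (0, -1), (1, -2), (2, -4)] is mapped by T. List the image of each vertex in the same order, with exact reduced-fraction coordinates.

image vertices: (-116/5, -1/5), (-34/5, -24/5), (-54/5, -19/5), (-83/5, -13/5)

T1 shear: x ← x − 1/2·y: (5, -4) → (7, -4); (0, -1) → (1/2, -1); (1, -2) → (2, -2); (2, -4) → (4, -4)
T2 shear: x ← x − 1/2·y: (7, -4) → (9, -4); (1/2, -1) → (1, -1); (2, -2) → (3, -2); (4, -4) → (6, -4)
T3 rotate counter-clockwise with cos θ = -3/5, sin θ = -4/5: (9, -4) → (-43/5, -24/5); (1, -1) → (-7/5, -1/5); (3, -2) → (-17/5, -6/5); (6, -4) → (-34/5, -12/5)
T4 shear: x ← x + 2·y: (-43/5, -24/5) → (-91/5, -24/5); (-7/5, -1/5) → (-9/5, -1/5); (-17/5, -6/5) → (-29/5, -6/5); (-34/5, -12/5) → (-58/5, -12/5)
T5 reflect across y = 0: (-91/5, -24/5) → (-91/5, 24/5); (-9/5, -1/5) → (-9/5, 1/5); (-29/5, -6/5) → (-29/5, 6/5); (-58/5, -12/5) → (-58/5, 12/5)
T6 translate by (-5, -5): (-91/5, 24/5) → (-116/5, -1/5); (-9/5, 1/5) → (-34/5, -24/5); (-29/5, 6/5) → (-54/5, -19/5); (-58/5, 12/5) → (-83/5, -13/5)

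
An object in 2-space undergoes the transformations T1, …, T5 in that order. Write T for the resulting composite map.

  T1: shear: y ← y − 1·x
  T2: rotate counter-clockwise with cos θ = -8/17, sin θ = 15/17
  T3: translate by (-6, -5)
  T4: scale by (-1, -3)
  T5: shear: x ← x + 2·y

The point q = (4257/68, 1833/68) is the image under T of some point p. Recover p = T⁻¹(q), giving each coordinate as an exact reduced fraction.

T1 = [1 0 0; -1 1 0; 0 0 1]
T2·T1 = [7/17 -15/17 0; 23/17 -8/17 0; 0 0 1]
T3·…·T1 = [7/17 -15/17 -6; 23/17 -8/17 -5; 0 0 1]
T4·…·T1 = [-7/17 15/17 6; -69/17 24/17 15; 0 0 1]
T5·…·T1 = [-145/17 63/17 36; -69/17 24/17 15; 0 0 1]
det M = 3; M⁻¹ = [8/17 -21/17 27/17; 23/17 -145/51 -103/17; 0 0 1]
M⁻¹ · (4257/68, 1833/68)ᵀ = (-9/4, 2)ᵀ

p = (-9/4, 2)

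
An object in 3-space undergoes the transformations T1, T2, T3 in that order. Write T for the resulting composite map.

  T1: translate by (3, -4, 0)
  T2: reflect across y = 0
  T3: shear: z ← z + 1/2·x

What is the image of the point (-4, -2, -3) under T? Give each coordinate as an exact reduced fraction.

T1 translate by (3, -4, 0): (-4, -2, -3) → (-1, -6, -3)
T2 reflect across y = 0: (-1, -6, -3) → (-1, 6, -3)
T3 shear: z ← z + 1/2·x: (-1, 6, -3) → (-1, 6, -7/2)

T(p) = (-1, 6, -7/2)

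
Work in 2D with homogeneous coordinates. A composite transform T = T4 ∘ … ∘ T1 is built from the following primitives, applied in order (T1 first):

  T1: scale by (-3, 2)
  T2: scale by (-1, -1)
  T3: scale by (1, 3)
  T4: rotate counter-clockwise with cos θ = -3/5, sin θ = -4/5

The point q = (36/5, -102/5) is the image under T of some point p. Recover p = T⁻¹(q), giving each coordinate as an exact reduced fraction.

p = (4, -3)

T1 = [-3 0 0; 0 2 0; 0 0 1]
T2·T1 = [3 0 0; 0 -2 0; 0 0 1]
T3·…·T1 = [3 0 0; 0 -6 0; 0 0 1]
T4·…·T1 = [-9/5 -24/5 0; -12/5 18/5 0; 0 0 1]
det M = -18; M⁻¹ = [-1/5 -4/15 0; -2/15 1/10 0; 0 0 1]
M⁻¹ · (36/5, -102/5)ᵀ = (4, -3)ᵀ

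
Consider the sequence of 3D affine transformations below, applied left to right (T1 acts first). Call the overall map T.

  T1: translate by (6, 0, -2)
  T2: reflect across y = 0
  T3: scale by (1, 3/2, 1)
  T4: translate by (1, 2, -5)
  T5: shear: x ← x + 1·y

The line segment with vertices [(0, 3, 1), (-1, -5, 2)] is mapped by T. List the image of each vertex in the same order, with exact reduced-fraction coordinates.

image vertices: (9/2, -5/2, -6), (31/2, 19/2, -5)

T1 translate by (6, 0, -2): (0, 3, 1) → (6, 3, -1); (-1, -5, 2) → (5, -5, 0)
T2 reflect across y = 0: (6, 3, -1) → (6, -3, -1); (5, -5, 0) → (5, 5, 0)
T3 scale by (1, 3/2, 1): (6, -3, -1) → (6, -9/2, -1); (5, 5, 0) → (5, 15/2, 0)
T4 translate by (1, 2, -5): (6, -9/2, -1) → (7, -5/2, -6); (5, 15/2, 0) → (6, 19/2, -5)
T5 shear: x ← x + 1·y: (7, -5/2, -6) → (9/2, -5/2, -6); (6, 19/2, -5) → (31/2, 19/2, -5)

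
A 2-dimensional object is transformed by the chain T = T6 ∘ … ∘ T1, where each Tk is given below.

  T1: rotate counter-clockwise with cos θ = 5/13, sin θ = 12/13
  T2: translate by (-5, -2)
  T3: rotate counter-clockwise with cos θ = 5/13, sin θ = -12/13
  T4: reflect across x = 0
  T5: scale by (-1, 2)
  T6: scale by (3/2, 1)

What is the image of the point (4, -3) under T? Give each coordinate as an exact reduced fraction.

T(p) = (9/26, 22/13)

T1 rotate counter-clockwise with cos θ = 5/13, sin θ = 12/13: (4, -3) → (56/13, 33/13)
T2 translate by (-5, -2): (56/13, 33/13) → (-9/13, 7/13)
T3 rotate counter-clockwise with cos θ = 5/13, sin θ = -12/13: (-9/13, 7/13) → (3/13, 11/13)
T4 reflect across x = 0: (3/13, 11/13) → (-3/13, 11/13)
T5 scale by (-1, 2): (-3/13, 11/13) → (3/13, 22/13)
T6 scale by (3/2, 1): (3/13, 22/13) → (9/26, 22/13)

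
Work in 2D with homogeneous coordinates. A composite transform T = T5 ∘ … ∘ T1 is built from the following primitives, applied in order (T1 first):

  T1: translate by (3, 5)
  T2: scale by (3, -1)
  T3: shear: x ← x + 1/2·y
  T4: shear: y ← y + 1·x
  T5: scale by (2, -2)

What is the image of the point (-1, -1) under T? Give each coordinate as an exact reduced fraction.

T(p) = (8, 0)

T1 translate by (3, 5): (-1, -1) → (2, 4)
T2 scale by (3, -1): (2, 4) → (6, -4)
T3 shear: x ← x + 1/2·y: (6, -4) → (4, -4)
T4 shear: y ← y + 1·x: (4, -4) → (4, 0)
T5 scale by (2, -2): (4, 0) → (8, 0)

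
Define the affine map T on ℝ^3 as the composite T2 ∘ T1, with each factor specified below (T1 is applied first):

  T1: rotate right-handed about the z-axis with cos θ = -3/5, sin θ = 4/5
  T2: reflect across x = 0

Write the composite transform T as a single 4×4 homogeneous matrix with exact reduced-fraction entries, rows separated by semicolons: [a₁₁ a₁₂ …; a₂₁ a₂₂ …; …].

T1 = [-3/5 -4/5 0 0; 4/5 -3/5 0 0; 0 0 1 0; 0 0 0 1]
T2·T1 = [3/5 4/5 0 0; 4/5 -3/5 0 0; 0 0 1 0; 0 0 0 1]

T = [3/5 4/5 0 0; 4/5 -3/5 0 0; 0 0 1 0; 0 0 0 1]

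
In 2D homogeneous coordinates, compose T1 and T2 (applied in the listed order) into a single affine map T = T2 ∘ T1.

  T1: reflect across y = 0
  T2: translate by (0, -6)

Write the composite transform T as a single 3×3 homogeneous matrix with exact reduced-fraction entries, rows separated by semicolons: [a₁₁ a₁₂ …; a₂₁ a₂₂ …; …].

T1 = [1 0 0; 0 -1 0; 0 0 1]
T2·T1 = [1 0 0; 0 -1 -6; 0 0 1]

T = [1 0 0; 0 -1 -6; 0 0 1]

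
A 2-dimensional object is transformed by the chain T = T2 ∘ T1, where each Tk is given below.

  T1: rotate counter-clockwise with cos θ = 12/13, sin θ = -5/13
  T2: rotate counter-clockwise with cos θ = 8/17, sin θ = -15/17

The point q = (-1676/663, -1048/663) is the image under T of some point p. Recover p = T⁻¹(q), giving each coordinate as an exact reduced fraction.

p = (4/3, -8/3)

T1 = [12/13 5/13 0; -5/13 12/13 0; 0 0 1]
T2·T1 = [21/221 220/221 0; -220/221 21/221 0; 0 0 1]
det M = 1; M⁻¹ = [21/221 -220/221 0; 220/221 21/221 0; 0 0 1]
M⁻¹ · (-1676/663, -1048/663)ᵀ = (4/3, -8/3)ᵀ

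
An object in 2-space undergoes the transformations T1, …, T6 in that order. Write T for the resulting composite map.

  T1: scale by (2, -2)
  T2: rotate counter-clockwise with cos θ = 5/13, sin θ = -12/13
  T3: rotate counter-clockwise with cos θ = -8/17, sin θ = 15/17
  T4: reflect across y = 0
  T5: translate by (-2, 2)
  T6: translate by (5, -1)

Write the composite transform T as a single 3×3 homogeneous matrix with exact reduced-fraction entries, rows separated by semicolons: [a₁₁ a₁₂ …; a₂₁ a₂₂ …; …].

T1 = [2 0 0; 0 -2 0; 0 0 1]
T2·T1 = [10/13 -24/13 0; -24/13 -10/13 0; 0 0 1]
T3·…·T1 = [280/221 342/221 0; 342/221 -280/221 0; 0 0 1]
T4·…·T1 = [280/221 342/221 0; -342/221 280/221 0; 0 0 1]
T5·…·T1 = [280/221 342/221 -2; -342/221 280/221 2; 0 0 1]
T6·…·T1 = [280/221 342/221 3; -342/221 280/221 1; 0 0 1]

T = [280/221 342/221 3; -342/221 280/221 1; 0 0 1]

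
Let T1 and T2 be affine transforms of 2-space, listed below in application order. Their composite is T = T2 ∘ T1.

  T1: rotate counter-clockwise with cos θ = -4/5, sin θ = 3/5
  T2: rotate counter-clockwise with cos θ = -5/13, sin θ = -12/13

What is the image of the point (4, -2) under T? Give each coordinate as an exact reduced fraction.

T(p) = (58/13, 4/13)

T1 rotate counter-clockwise with cos θ = -4/5, sin θ = 3/5: (4, -2) → (-2, 4)
T2 rotate counter-clockwise with cos θ = -5/13, sin θ = -12/13: (-2, 4) → (58/13, 4/13)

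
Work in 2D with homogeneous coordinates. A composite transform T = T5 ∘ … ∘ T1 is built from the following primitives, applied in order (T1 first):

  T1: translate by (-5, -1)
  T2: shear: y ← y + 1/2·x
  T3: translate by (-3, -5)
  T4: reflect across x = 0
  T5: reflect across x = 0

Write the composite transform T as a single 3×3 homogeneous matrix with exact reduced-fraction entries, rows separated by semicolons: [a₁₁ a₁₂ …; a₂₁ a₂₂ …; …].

T1 = [1 0 -5; 0 1 -1; 0 0 1]
T2·T1 = [1 0 -5; 1/2 1 -7/2; 0 0 1]
T3·…·T1 = [1 0 -8; 1/2 1 -17/2; 0 0 1]
T4·…·T1 = [-1 0 8; 1/2 1 -17/2; 0 0 1]
T5·…·T1 = [1 0 -8; 1/2 1 -17/2; 0 0 1]

T = [1 0 -8; 1/2 1 -17/2; 0 0 1]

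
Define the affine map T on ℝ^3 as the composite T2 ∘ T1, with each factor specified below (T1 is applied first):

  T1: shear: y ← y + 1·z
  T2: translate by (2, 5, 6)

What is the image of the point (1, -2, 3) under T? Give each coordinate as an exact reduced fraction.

T(p) = (3, 6, 9)

T1 shear: y ← y + 1·z: (1, -2, 3) → (1, 1, 3)
T2 translate by (2, 5, 6): (1, 1, 3) → (3, 6, 9)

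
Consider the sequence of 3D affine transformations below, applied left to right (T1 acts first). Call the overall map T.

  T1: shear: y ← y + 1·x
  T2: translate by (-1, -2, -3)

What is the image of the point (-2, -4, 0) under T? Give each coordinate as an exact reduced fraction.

T1 shear: y ← y + 1·x: (-2, -4, 0) → (-2, -6, 0)
T2 translate by (-1, -2, -3): (-2, -6, 0) → (-3, -8, -3)

T(p) = (-3, -8, -3)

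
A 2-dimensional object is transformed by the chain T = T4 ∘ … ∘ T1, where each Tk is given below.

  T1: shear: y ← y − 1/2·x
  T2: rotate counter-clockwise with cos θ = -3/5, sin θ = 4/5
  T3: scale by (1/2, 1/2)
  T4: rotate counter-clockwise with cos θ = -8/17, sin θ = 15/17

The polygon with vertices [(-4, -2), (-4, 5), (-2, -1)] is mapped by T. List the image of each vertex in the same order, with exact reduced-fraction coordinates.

image vertices: (72/85, 154/85), (683/170, 28/85), (36/85, 77/85)

T1 shear: y ← y − 1/2·x: (-4, -2) → (-4, 0); (-4, 5) → (-4, 7); (-2, -1) → (-2, 0)
T2 rotate counter-clockwise with cos θ = -3/5, sin θ = 4/5: (-4, 0) → (12/5, -16/5); (-4, 7) → (-16/5, -37/5); (-2, 0) → (6/5, -8/5)
T3 scale by (1/2, 1/2): (12/5, -16/5) → (6/5, -8/5); (-16/5, -37/5) → (-8/5, -37/10); (6/5, -8/5) → (3/5, -4/5)
T4 rotate counter-clockwise with cos θ = -8/17, sin θ = 15/17: (6/5, -8/5) → (72/85, 154/85); (-8/5, -37/10) → (683/170, 28/85); (3/5, -4/5) → (36/85, 77/85)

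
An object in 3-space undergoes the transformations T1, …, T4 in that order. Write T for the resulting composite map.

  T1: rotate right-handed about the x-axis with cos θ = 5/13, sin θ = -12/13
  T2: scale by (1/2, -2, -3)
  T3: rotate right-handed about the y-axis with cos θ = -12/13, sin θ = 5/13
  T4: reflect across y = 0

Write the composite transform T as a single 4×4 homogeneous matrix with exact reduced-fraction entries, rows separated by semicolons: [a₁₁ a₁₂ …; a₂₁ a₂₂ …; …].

T = [-6/13 180/169 -75/169 0; 0 10/13 24/13 0; -5/26 -432/169 180/169 0; 0 0 0 1]

T1 = [1 0 0 0; 0 5/13 12/13 0; 0 -12/13 5/13 0; 0 0 0 1]
T2·T1 = [1/2 0 0 0; 0 -10/13 -24/13 0; 0 36/13 -15/13 0; 0 0 0 1]
T3·…·T1 = [-6/13 180/169 -75/169 0; 0 -10/13 -24/13 0; -5/26 -432/169 180/169 0; 0 0 0 1]
T4·…·T1 = [-6/13 180/169 -75/169 0; 0 10/13 24/13 0; -5/26 -432/169 180/169 0; 0 0 0 1]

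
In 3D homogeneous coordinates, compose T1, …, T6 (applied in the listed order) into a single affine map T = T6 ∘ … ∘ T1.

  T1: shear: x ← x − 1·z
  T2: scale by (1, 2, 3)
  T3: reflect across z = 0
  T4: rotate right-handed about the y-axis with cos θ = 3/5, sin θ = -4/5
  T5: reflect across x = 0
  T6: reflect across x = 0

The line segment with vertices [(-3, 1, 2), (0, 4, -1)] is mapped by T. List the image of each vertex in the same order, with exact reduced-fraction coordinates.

image vertices: (9/5, 2, -38/5), (-9/5, 8, 13/5)

T1 shear: x ← x − 1·z: (-3, 1, 2) → (-5, 1, 2); (0, 4, -1) → (1, 4, -1)
T2 scale by (1, 2, 3): (-5, 1, 2) → (-5, 2, 6); (1, 4, -1) → (1, 8, -3)
T3 reflect across z = 0: (-5, 2, 6) → (-5, 2, -6); (1, 8, -3) → (1, 8, 3)
T4 rotate right-handed about the y-axis with cos θ = 3/5, sin θ = -4/5: (-5, 2, -6) → (9/5, 2, -38/5); (1, 8, 3) → (-9/5, 8, 13/5)
T5 reflect across x = 0: (9/5, 2, -38/5) → (-9/5, 2, -38/5); (-9/5, 8, 13/5) → (9/5, 8, 13/5)
T6 reflect across x = 0: (-9/5, 2, -38/5) → (9/5, 2, -38/5); (9/5, 8, 13/5) → (-9/5, 8, 13/5)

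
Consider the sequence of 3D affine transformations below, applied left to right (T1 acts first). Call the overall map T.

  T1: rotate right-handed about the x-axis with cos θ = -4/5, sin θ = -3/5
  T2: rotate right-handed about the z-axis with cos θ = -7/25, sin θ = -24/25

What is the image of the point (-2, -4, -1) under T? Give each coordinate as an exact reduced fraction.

T(p) = (382/125, 149/125, 16/5)

T1 rotate right-handed about the x-axis with cos θ = -4/5, sin θ = -3/5: (-2, -4, -1) → (-2, 13/5, 16/5)
T2 rotate right-handed about the z-axis with cos θ = -7/25, sin θ = -24/25: (-2, 13/5, 16/5) → (382/125, 149/125, 16/5)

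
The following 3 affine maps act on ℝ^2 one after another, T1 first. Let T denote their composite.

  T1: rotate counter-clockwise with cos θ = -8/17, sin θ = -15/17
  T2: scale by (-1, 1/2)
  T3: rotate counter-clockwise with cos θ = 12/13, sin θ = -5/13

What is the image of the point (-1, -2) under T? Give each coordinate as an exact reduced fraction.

T1 rotate counter-clockwise with cos θ = -8/17, sin θ = -15/17: (-1, -2) → (-22/17, 31/17)
T2 scale by (-1, 1/2): (-22/17, 31/17) → (22/17, 31/34)
T3 rotate counter-clockwise with cos θ = 12/13, sin θ = -5/13: (22/17, 31/34) → (683/442, 76/221)

T(p) = (683/442, 76/221)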